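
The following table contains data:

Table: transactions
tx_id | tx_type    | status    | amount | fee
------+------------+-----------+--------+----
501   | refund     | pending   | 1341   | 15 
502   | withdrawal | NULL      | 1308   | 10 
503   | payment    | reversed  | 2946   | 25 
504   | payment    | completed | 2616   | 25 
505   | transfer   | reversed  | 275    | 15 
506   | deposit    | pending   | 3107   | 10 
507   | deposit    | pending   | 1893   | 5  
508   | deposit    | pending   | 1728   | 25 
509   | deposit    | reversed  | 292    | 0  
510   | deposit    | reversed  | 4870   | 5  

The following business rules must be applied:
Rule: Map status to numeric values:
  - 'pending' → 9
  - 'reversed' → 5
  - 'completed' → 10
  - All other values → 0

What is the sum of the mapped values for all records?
66

Step 1: Apply mapping to each record
Step 2: Count by status:
  'pending': 4 records × 9 = 36
  'reversed': 4 records × 5 = 20
  'completed': 1 records × 10 = 10
Step 3: Sum all mapped values = 66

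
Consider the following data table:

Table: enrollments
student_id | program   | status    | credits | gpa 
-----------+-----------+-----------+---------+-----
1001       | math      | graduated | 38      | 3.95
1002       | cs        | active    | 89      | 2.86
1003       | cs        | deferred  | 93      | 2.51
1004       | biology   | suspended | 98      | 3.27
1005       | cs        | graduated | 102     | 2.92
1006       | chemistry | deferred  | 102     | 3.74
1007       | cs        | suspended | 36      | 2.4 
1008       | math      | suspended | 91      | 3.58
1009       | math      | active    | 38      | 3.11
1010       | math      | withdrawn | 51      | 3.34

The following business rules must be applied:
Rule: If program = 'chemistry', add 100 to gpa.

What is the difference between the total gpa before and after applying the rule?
100.0

Step 1: Original sum of gpa = 31.68
Step 2: 1 records have program = 'chemistry'
Step 3: Each affected record changes by 100
Step 4: Total change = 1 × 100 = 100
Step 5: New sum = 31.68 + 100 = 131.68
Step 6: Difference = |131.68 - 31.68| = 100.0
        (Sum increased by 100.0)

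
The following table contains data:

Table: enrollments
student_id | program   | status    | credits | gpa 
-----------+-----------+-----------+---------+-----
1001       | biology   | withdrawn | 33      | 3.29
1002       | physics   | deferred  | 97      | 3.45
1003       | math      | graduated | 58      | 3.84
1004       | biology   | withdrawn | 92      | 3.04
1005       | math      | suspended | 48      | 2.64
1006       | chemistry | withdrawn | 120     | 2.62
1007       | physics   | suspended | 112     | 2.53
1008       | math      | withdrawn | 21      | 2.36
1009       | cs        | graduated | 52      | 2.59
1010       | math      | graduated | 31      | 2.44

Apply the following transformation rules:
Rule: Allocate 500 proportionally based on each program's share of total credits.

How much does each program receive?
biology: 94.13, chemistry: 90.36, cs: 39.16, math: 118.98, physics: 157.38

Step 1: Calculate total credits = 664
Step 2: Calculate each program's proportion:
  biology: 125/664 = 18.83% → 94.13
  chemistry: 120/664 = 18.07% → 90.36
  cs: 52/664 = 7.83% → 39.16
  math: 158/664 = 23.80% → 118.98
  physics: 209/664 = 31.48% → 157.38
Step 3: Verify: sum of allocations ≈ 500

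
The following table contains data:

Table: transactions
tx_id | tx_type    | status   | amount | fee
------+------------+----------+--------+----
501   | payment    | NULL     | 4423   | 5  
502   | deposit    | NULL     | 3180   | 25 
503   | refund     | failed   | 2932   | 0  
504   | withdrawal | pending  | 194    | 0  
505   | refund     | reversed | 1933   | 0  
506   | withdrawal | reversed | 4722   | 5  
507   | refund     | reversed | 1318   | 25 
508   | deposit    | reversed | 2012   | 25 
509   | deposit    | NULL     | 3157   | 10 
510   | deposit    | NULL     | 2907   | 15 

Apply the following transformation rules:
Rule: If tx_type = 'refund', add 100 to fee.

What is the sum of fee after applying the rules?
410

Step 1: Count records where tx_type = 'refund': 3
Step 2: Total bonus added: 3 × 100 = 300
Step 3: Original sum of fee: 110
Step 4: Final sum = 110 + 300 = 410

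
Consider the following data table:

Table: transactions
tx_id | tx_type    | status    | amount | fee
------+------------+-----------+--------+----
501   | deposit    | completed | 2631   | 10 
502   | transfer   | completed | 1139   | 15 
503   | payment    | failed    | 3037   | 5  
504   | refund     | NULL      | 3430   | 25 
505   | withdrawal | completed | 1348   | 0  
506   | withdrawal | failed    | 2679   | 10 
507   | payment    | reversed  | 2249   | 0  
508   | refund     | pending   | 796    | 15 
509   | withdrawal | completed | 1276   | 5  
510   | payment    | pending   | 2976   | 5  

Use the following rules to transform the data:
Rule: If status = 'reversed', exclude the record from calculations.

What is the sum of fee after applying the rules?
90

Step 1: Identify records where status = 'reversed'
Step 2: The excluded records sum to 0
Step 3: Original total fee = 90
Step 4: Remaining total = 90 - 0 = 90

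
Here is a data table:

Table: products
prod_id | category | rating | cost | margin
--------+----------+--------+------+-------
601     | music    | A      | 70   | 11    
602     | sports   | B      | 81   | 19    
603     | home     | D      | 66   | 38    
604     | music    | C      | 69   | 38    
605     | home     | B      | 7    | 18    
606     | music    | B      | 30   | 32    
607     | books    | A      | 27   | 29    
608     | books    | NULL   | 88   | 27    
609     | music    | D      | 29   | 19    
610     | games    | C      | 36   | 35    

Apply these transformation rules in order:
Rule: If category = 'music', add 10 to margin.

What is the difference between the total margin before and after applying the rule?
40

Step 1: Original sum of margin = 266
Step 2: 4 records have category = 'music'
Step 3: Each affected record changes by 10
Step 4: Total change = 4 × 10 = 40
Step 5: New sum = 266 + 40 = 306
Step 6: Difference = |306 - 266| = 40
        (Sum increased by 40)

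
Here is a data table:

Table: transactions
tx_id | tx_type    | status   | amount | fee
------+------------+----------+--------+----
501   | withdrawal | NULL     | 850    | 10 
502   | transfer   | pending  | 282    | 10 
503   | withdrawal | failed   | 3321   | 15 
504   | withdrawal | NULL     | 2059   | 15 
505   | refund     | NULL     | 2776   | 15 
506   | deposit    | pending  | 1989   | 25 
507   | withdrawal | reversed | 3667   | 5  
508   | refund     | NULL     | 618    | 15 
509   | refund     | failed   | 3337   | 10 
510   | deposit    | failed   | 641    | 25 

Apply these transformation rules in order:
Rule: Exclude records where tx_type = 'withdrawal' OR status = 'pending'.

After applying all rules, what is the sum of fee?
65

Step 1: Find records where tx_type = 'withdrawal' OR status = 'pending'
Step 2: 6 records match, summing to 80
Step 3: Original sum: 145
Step 4: Remaining sum = 145 - 80 = 65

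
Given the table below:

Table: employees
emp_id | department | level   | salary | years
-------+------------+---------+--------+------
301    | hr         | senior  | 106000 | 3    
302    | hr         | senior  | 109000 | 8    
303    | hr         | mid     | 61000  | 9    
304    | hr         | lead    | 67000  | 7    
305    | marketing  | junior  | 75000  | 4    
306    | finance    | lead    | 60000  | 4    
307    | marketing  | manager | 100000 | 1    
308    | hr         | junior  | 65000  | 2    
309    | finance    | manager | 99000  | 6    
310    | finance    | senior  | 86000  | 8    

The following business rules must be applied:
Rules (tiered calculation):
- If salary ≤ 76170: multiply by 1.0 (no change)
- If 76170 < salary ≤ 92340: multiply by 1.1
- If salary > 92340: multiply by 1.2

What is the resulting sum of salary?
919400.0

Step 1: Tier 1 (salary ≤ 76170): 5 records, sum = 328000 × 1.0 = 328000.0
Step 2: Tier 2 (76170 < salary ≤ 92340): 1 records, sum = 86000 × 1.1 = 94600.0
Step 3: Tier 3 (salary > 92340): 4 records, sum = 414000 × 1.2 = 496800.0
Step 4: Final sum = 328000.0 + 94600.0 + 496800.0 = 919400.0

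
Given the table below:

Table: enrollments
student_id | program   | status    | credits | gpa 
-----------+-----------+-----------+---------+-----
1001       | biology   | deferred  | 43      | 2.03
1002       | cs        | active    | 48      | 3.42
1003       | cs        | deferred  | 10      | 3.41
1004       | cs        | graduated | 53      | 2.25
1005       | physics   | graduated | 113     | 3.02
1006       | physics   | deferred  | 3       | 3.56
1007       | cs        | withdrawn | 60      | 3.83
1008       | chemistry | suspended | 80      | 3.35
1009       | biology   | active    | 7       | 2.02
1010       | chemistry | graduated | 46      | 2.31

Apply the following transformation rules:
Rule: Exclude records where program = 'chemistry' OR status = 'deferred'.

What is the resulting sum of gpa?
14.54

Step 1: Find records where program = 'chemistry' OR status = 'deferred'
Step 2: 5 records match, summing to 14.66
Step 3: Original sum: 29.2
Step 4: Remaining sum = 29.2 - 14.66 = 14.54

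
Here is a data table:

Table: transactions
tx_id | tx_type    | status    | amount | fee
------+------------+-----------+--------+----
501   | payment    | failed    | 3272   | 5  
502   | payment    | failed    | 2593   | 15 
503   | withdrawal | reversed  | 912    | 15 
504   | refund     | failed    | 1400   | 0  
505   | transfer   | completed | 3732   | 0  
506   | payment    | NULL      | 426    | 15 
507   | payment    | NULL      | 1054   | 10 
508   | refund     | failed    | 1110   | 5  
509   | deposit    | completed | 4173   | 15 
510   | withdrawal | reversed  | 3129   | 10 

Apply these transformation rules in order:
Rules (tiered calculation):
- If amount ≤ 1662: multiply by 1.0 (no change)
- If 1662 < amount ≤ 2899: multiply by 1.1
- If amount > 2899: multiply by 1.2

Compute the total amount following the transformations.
24921.5

Step 1: Tier 1 (amount ≤ 1662): 5 records, sum = 4902 × 1.0 = 4902.0
Step 2: Tier 2 (1662 < amount ≤ 2899): 1 records, sum = 2593 × 1.1 = 2852.3
Step 3: Tier 3 (amount > 2899): 4 records, sum = 14306 × 1.2 = 17167.2
Step 4: Final sum = 4902.0 + 2852.3 + 17167.2 = 24921.5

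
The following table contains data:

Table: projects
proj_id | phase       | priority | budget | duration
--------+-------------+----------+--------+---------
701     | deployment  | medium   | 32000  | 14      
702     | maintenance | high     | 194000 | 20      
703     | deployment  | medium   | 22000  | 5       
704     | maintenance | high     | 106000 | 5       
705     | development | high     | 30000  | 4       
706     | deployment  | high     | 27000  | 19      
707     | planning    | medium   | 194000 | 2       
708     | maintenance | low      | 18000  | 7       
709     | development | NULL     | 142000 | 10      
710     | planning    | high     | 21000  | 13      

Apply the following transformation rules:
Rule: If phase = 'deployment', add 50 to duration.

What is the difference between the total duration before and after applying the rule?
150

Step 1: Original sum of duration = 99
Step 2: 3 records have phase = 'deployment'
Step 3: Each affected record changes by 50
Step 4: Total change = 3 × 50 = 150
Step 5: New sum = 99 + 150 = 249
Step 6: Difference = |249 - 99| = 150
        (Sum increased by 150)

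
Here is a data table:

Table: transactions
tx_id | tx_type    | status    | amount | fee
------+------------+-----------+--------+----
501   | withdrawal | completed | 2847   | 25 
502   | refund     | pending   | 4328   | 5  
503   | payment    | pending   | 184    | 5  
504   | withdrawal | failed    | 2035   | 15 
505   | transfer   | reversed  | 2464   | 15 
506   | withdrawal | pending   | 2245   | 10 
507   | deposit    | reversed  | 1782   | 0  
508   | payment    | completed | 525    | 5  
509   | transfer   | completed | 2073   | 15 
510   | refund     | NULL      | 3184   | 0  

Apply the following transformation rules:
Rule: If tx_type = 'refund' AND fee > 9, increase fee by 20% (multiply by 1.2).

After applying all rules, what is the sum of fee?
95

Step 1: Find records where tx_type = 'refund' AND fee > 9
Step 2: 0 records match, summing to 0
Step 3: After multiplier: 0 × 1.2 = 0.0
Step 4: Unaffected records sum: 95
Step 5: Final sum = 0.0 + 95 = 95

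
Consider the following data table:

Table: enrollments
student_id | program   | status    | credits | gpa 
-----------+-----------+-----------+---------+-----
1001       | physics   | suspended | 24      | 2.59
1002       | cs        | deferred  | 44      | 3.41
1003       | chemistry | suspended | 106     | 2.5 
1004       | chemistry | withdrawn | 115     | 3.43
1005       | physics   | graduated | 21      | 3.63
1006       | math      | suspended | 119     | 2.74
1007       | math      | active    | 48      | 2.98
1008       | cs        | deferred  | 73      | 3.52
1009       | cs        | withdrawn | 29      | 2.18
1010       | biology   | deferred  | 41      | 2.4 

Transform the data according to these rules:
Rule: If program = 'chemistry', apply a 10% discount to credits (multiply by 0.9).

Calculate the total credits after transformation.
597.9

Step 1: Records with program = 'chemistry' have total credits = 221
Step 2: Apply multiplier: 221 × 0.9 = 198.9
Step 3: Other records total: 399
Step 4: Final sum = 198.9 + 399 = 597.9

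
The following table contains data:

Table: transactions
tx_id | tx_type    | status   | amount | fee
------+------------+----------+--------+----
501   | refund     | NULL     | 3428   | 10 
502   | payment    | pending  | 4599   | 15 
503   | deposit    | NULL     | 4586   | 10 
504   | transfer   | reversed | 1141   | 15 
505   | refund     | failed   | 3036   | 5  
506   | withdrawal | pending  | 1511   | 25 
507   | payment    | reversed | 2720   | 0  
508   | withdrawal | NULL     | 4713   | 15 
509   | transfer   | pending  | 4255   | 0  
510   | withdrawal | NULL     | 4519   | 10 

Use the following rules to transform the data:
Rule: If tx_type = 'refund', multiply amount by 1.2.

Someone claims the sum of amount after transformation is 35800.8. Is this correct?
Yes, the result is correct.

Step 1: Calculate the correct sum after transformation
Step 2: Apply multiplier 1.2 to records where tx_type = 'refund'
Step 3: Correct result = 35800.8
Step 4: Claimed result = 35800.8
Step 5: 35800.8 = 35800.8 ✓
Conclusion: The claimed result is correct.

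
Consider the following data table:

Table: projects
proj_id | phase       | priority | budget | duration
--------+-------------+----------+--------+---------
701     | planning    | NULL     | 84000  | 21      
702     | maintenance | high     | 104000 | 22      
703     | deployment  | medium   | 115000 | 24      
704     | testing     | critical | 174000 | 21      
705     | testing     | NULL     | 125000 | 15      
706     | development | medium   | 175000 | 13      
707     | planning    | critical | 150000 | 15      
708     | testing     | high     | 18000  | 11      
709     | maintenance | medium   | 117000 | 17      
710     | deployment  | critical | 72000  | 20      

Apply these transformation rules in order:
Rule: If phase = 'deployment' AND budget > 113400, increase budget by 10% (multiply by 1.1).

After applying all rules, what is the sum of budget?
1145500.0

Step 1: Find records where phase = 'deployment' AND budget > 113400
Step 2: 1 records match, summing to 115000
Step 3: After multiplier: 115000 × 1.1 = 126500.0
Step 4: Unaffected records sum: 1019000
Step 5: Final sum = 126500.0 + 1019000 = 1145500.0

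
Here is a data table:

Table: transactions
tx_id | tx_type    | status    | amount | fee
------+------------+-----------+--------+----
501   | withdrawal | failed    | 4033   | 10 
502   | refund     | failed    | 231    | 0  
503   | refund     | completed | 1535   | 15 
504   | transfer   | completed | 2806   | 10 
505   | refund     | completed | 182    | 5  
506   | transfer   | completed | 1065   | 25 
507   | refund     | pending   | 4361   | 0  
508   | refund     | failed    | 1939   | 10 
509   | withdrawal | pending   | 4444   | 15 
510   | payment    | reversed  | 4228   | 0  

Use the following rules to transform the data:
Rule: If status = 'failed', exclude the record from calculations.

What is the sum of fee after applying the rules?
70

Step 1: Identify records where status = 'failed'
Step 2: The excluded records sum to 20
Step 3: Original total fee = 90
Step 4: Remaining total = 90 - 20 = 70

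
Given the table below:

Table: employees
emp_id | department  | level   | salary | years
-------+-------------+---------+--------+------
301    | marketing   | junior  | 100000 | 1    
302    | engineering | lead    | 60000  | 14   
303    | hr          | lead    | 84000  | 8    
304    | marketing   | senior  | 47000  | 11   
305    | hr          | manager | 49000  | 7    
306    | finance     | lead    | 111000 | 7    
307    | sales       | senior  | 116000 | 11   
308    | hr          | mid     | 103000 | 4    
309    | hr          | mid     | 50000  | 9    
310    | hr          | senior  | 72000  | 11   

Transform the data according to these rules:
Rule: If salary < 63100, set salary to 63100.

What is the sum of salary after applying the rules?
838400

Step 1: 4 records have salary < 63100
Step 2: These records originally summed to 206000
Step 3: After setting to minimum: 4 × 63100 = 252400
Step 4: Unaffected records sum: 586000
Step 5: Final sum = 252400 + 586000 = 838400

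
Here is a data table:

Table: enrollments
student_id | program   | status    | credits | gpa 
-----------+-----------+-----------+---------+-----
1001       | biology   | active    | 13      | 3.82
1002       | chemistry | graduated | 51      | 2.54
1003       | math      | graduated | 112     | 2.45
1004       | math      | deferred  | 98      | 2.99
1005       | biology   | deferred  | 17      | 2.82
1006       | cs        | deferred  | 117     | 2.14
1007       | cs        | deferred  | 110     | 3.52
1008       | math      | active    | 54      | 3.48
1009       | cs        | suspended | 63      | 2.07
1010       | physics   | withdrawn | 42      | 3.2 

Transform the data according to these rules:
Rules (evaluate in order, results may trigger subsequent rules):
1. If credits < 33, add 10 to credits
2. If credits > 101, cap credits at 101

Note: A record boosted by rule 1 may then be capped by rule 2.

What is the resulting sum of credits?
661

Step 1: Apply rule 1 to records with credits < 33
  - 2 records get bonus of 10
  - Of these, 0 records then exceed 101 and get capped
Step 2: Apply rule 2 to records with credits > 101
  - 3 records (original) are capped
Step 3: Calculate final sum = 661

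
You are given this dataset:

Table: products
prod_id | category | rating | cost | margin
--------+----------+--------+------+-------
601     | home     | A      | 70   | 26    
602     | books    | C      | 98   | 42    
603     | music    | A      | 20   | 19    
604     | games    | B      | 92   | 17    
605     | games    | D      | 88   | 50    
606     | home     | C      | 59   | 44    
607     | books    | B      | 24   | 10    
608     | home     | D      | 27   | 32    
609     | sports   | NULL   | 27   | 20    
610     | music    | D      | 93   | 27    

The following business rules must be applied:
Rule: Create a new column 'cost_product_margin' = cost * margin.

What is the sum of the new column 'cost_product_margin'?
19031

Step 1: For each record, compute cost * margin
Example calculations:
  70 * 26 = 1820
  98 * 42 = 4116
  20 * 19 = 380
  ...
Step 2: Sum all derived values
Step 3: Total = 19031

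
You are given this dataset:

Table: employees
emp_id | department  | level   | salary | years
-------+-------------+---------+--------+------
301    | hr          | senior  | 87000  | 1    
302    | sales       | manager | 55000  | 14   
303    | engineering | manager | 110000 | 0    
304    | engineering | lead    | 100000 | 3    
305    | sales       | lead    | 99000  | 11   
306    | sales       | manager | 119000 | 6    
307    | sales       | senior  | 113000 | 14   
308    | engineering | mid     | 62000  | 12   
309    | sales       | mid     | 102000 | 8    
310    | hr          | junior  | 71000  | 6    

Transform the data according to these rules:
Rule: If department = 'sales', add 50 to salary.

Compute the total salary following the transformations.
918250

Step 1: Count records where department = 'sales': 5
Step 2: Total bonus added: 5 × 50 = 250
Step 3: Original sum of salary: 918000
Step 4: Final sum = 918000 + 250 = 918250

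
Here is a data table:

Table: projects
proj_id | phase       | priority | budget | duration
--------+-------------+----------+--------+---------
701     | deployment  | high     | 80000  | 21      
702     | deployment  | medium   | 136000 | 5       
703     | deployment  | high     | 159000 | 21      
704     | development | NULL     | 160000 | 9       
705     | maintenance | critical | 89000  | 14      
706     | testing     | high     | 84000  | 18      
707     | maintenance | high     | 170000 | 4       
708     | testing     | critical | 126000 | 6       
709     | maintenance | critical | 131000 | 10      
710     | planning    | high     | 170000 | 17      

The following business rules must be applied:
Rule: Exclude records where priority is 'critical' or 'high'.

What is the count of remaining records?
2

Step 1: Count records to exclude
  - 3 (critical) + 5 (high) = 8 records
Step 2: Total records: 10
Step 3: Remaining = 10 - 8 = 2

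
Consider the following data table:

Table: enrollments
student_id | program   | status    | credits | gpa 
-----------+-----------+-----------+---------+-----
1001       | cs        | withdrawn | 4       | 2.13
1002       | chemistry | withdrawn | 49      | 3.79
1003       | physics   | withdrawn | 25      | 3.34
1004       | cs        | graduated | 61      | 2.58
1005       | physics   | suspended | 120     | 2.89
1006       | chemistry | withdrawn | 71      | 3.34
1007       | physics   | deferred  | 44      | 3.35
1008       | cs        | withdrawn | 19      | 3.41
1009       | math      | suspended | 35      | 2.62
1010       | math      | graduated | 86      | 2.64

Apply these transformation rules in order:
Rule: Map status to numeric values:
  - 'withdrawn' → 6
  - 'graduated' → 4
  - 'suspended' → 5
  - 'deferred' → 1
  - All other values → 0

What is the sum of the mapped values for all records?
49

Step 1: Apply mapping to each record
Step 2: Count by status:
  'withdrawn': 5 records × 6 = 30
  'graduated': 2 records × 4 = 8
  'suspended': 2 records × 5 = 10
  'deferred': 1 records × 1 = 1
Step 3: Sum all mapped values = 49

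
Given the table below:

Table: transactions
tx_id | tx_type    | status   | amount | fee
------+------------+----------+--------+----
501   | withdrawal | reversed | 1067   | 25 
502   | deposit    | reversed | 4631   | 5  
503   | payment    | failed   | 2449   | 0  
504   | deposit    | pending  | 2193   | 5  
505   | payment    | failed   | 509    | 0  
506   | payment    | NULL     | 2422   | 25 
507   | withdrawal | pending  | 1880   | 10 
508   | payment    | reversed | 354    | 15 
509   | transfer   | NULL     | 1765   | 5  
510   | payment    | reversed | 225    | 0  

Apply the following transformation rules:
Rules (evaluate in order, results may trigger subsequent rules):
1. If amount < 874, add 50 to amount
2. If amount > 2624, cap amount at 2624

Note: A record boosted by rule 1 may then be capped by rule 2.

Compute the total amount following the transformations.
15638

Step 1: Apply rule 1 to records with amount < 874
  - 3 records get bonus of 50
  - Of these, 0 records then exceed 2624 and get capped
Step 2: Apply rule 2 to records with amount > 2624
  - 1 records (original) are capped
Step 3: Calculate final sum = 15638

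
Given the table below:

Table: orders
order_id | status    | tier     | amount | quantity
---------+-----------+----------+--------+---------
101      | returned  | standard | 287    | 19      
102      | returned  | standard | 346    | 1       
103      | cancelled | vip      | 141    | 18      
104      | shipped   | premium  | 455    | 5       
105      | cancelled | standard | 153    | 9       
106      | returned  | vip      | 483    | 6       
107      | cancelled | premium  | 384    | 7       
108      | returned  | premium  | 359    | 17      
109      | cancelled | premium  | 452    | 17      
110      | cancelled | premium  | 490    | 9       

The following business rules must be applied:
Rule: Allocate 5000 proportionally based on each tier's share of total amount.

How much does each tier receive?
premium: 3014.08, standard: 1107.04, vip: 878.87

Step 1: Calculate total amount = 3550
Step 2: Calculate each tier's proportion:
  premium: 2140/3550 = 60.28% → 3014.08
  standard: 786/3550 = 22.14% → 1107.04
  vip: 624/3550 = 17.58% → 878.87
Step 3: Verify: sum of allocations ≈ 5000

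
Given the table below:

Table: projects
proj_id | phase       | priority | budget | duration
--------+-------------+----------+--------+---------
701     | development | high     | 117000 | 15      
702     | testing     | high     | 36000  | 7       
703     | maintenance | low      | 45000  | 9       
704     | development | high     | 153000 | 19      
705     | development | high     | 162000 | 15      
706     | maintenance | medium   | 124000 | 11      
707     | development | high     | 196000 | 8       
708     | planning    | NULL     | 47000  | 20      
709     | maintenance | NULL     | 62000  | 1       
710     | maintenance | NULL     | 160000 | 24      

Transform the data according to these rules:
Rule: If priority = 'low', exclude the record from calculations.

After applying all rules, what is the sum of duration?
120

Step 1: Identify records where priority = 'low'
Step 2: The excluded records sum to 9
Step 3: Original total duration = 129
Step 4: Remaining total = 129 - 9 = 120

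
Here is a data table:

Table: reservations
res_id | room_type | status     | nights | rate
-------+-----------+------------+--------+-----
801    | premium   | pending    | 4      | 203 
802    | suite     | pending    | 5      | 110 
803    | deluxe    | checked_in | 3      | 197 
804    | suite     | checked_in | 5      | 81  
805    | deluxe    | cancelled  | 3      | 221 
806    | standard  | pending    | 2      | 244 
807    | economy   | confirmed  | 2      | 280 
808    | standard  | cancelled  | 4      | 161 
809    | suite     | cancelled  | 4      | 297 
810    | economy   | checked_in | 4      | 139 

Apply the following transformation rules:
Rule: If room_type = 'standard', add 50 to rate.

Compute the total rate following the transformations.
2033

Step 1: Count records where room_type = 'standard': 2
Step 2: Total bonus added: 2 × 50 = 100
Step 3: Original sum of rate: 1933
Step 4: Final sum = 1933 + 100 = 2033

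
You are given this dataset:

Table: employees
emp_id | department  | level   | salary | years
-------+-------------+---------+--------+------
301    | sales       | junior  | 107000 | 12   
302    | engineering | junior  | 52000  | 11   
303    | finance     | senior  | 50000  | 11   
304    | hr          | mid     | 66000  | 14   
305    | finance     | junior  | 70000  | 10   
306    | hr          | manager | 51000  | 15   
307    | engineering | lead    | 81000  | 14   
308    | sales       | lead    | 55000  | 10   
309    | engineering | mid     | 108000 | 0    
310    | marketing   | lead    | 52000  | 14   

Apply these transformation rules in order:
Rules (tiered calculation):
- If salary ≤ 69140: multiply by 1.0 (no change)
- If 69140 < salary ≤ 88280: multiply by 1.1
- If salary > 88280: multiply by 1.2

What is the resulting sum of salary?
750100.0

Step 1: Tier 1 (salary ≤ 69140): 6 records, sum = 326000 × 1.0 = 326000.0
Step 2: Tier 2 (69140 < salary ≤ 88280): 2 records, sum = 151000 × 1.1 = 166100.0
Step 3: Tier 3 (salary > 88280): 2 records, sum = 215000 × 1.2 = 258000.0
Step 4: Final sum = 326000.0 + 166100.0 + 258000.0 = 750100.0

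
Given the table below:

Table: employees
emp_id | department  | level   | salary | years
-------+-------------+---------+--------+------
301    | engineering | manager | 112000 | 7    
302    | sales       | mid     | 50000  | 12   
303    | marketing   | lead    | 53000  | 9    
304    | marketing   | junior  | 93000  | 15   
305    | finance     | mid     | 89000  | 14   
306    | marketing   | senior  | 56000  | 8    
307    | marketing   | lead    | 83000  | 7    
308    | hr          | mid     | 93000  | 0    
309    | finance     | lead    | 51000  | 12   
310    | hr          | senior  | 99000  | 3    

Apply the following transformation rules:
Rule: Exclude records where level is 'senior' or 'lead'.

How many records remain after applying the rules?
5

Step 1: Count records to exclude
  - 2 (senior) + 3 (lead) = 5 records
Step 2: Total records: 10
Step 3: Remaining = 10 - 5 = 5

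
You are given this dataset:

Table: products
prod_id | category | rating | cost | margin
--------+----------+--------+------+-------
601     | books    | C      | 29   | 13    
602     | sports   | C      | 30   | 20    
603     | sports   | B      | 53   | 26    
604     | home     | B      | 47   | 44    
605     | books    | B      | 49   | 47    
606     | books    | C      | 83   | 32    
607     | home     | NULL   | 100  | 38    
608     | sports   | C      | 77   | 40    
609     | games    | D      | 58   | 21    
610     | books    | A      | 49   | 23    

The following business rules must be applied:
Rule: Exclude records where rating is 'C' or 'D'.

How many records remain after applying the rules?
5

Step 1: Count records to exclude
  - 4 (C) + 1 (D) = 5 records
Step 2: Total records: 10
Step 3: Remaining = 10 - 5 = 5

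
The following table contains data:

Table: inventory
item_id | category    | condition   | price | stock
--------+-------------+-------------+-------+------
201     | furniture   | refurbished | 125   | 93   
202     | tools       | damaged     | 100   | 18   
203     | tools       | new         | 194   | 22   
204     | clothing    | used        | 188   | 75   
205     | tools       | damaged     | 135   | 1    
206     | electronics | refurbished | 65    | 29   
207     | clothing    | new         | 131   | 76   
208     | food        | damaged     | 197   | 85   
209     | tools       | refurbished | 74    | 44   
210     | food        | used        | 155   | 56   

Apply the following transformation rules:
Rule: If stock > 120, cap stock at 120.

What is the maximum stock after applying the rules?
93

Step 1: Original maximum stock = 93
Step 2: Check cap of 120 against maximum
Step 3: No records exceed the cap (max 93 <= cap 120), so no capping applies
Step 4: Maximum after transformation = 93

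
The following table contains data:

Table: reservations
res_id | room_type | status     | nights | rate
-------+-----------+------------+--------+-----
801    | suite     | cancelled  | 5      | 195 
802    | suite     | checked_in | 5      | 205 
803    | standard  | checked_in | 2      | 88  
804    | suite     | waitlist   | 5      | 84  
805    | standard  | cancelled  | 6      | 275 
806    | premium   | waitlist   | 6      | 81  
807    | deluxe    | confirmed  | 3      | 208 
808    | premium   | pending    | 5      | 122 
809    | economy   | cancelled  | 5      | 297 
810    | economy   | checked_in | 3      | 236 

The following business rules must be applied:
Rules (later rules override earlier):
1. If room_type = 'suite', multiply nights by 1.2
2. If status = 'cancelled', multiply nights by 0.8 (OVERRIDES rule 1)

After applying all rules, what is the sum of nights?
43.8

Step 1: Rule 2 takes priority for records with status = 'cancelled'
  - 3 records: 16 × 0.8 = 12.8
Step 2: Rule 1 applies to remaining records with room_type = 'suite'
  - 2 records: 10 × 1.2 = 12.0
Step 3: Other records unchanged: 19
Step 4: Final sum = 12.8 + 12.0 + 19 = 43.8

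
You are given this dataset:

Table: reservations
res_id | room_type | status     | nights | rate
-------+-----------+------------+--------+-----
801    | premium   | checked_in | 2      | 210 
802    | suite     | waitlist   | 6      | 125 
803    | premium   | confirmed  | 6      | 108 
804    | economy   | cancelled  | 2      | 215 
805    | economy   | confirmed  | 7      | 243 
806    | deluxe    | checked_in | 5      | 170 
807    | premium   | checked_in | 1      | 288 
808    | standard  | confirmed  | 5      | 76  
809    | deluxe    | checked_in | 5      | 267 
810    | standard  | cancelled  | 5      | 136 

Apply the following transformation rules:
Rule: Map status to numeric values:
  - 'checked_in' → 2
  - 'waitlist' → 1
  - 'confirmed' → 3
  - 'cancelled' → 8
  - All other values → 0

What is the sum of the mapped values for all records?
34

Step 1: Apply mapping to each record
Step 2: Count by status:
  'checked_in': 4 records × 2 = 8
  'waitlist': 1 records × 1 = 1
  'confirmed': 3 records × 3 = 9
  'cancelled': 2 records × 8 = 16
Step 3: Sum all mapped values = 34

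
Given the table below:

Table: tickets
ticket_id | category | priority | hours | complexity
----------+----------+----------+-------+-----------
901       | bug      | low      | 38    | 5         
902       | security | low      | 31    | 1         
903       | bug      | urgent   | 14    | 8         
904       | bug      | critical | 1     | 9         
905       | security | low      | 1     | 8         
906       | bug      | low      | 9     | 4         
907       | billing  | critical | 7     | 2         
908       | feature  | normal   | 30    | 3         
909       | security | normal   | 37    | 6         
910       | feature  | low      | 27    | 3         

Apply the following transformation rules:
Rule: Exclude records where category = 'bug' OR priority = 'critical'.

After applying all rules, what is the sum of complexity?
21

Step 1: Find records where category = 'bug' OR priority = 'critical'
Step 2: 5 records match, summing to 28
Step 3: Original sum: 49
Step 4: Remaining sum = 49 - 28 = 21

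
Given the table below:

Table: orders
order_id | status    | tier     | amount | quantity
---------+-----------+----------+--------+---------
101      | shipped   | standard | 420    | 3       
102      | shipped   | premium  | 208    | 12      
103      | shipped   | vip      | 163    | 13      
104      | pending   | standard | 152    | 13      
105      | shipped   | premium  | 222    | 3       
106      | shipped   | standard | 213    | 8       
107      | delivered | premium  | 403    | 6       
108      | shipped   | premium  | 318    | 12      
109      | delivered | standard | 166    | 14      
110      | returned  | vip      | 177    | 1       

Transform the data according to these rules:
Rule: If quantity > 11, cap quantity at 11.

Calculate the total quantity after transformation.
76

Step 1: 5 records have quantity > 11
Step 2: These records originally summed to 64
Step 3: After capping: 5 × 11 = 55
Step 4: Unaffected records sum: 21
Step 5: Final sum = 55 + 21 = 76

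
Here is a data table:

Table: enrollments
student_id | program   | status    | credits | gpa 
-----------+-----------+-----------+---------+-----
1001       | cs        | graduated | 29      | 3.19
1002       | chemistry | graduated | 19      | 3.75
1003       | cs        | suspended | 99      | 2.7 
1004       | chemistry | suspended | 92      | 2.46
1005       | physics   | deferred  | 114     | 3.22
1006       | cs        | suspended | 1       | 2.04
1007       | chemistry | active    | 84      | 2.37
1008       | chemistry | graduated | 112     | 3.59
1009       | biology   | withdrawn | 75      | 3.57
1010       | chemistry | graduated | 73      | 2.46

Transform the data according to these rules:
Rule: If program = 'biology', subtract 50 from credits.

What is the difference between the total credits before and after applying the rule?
50

Step 1: Original sum of credits = 698
Step 2: 1 records have program = 'biology'
Step 3: Each affected record changes by -50
Step 4: Total change = 1 × -50 = -50
Step 5: New sum = 698 + -50 = 648
Step 6: Difference = |648 - 698| = 50
        (Sum decreased by 50)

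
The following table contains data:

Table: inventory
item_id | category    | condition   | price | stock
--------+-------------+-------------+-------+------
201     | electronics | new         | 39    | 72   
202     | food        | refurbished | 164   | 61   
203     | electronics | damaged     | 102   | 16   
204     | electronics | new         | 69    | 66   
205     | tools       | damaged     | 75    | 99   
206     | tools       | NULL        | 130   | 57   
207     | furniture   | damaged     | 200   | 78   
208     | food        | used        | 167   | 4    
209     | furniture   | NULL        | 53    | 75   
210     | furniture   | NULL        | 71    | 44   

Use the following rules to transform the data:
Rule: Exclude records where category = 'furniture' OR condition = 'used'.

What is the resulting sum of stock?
371

Step 1: Find records where category = 'furniture' OR condition = 'used'
Step 2: 4 records match, summing to 201
Step 3: Original sum: 572
Step 4: Remaining sum = 572 - 201 = 371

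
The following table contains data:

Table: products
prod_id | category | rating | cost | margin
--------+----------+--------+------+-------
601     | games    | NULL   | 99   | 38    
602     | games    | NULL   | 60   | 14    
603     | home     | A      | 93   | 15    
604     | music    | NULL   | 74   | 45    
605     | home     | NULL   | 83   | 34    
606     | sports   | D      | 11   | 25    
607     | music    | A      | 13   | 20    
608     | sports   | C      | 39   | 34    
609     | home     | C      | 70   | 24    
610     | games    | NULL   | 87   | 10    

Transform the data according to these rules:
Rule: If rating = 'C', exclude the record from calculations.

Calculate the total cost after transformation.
520

Step 1: Identify records where rating = 'C'
Step 2: The excluded records sum to 109
Step 3: Original total cost = 629
Step 4: Remaining total = 629 - 109 = 520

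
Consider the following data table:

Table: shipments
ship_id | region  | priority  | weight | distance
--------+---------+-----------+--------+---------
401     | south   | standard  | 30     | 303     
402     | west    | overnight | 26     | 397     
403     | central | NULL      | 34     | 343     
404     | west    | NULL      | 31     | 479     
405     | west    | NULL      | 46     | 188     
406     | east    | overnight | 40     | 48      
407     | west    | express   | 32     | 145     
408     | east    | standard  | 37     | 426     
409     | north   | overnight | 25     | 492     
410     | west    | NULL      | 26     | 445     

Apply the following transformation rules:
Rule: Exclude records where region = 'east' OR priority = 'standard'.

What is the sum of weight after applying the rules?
220

Step 1: Find records where region = 'east' OR priority = 'standard'
Step 2: 3 records match, summing to 107
Step 3: Original sum: 327
Step 4: Remaining sum = 327 - 107 = 220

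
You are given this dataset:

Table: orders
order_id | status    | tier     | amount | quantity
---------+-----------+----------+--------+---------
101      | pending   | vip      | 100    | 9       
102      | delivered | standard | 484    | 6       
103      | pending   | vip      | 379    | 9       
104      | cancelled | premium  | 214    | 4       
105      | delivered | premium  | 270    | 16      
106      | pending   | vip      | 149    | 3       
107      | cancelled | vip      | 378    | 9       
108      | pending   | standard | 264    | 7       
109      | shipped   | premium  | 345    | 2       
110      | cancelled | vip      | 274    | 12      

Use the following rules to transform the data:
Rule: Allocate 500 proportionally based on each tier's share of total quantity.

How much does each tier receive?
premium: 142.86, standard: 84.42, vip: 272.73

Step 1: Calculate total quantity = 77
Step 2: Calculate each tier's proportion:
  premium: 22/77 = 28.57% → 142.86
  standard: 13/77 = 16.88% → 84.42
  vip: 42/77 = 54.55% → 272.73
Step 3: Verify: sum of allocations ≈ 500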